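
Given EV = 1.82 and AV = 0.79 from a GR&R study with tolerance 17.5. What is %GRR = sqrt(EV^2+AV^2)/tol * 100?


GRR = sqrt(EV^2 + AV^2) = sqrt(1.82^2 + 0.79^2) = 1.9840615
%GRR = GRR / tol * 100 = 1.9840615 / 17.5 * 100
%GRR = 11.3375

11.3375


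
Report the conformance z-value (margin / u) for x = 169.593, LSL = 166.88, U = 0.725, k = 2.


u = U / k = 0.725 / 2 = 0.3625
margin = |LSL - x| = |166.88 - 169.593| = 2.713
z = margin / u = 2.713 / 0.3625
z = 7.4841

7.4841


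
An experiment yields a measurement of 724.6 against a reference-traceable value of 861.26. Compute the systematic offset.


Systematic error = measured - true
= 724.6 - 861.26
= -136.6600

-136.6600


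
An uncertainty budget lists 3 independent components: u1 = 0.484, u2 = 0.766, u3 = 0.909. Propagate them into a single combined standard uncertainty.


uc = sqrt(0.484^2 + 0.766^2 + 0.909^2)
uc = sqrt(1.647293)
uc = 1.2835

1.2835


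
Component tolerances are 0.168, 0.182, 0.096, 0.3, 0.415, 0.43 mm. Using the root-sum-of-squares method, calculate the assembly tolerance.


RSS = sqrt(0.168^2 + 0.182^2 + 0.096^2 + 0.3^2 + 0.415^2 + 0.43^2)
= sqrt(0.517689)
= 0.7195

0.7195


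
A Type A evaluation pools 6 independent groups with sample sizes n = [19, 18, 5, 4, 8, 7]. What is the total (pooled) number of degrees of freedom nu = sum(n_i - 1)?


nu = sum_i (n_i - 1)
nu = ((19 - 1) + (18 - 1) + (5 - 1) + (4 - 1) + (8 - 1) + (7 - 1))
nu = 18 + 17 + 4 + 3 + 7 + 6
nu = 55

55


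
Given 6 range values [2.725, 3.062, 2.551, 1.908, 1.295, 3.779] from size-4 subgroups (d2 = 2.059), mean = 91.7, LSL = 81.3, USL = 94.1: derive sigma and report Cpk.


R_bar = (2.725 + 3.062 + 2.551 + 1.908 + 1.295 + 3.779) / 6 = 2.5533333
sigma = R_bar / d2 = 2.5533333 / 2.059 = 1.2400842
Cp = (USL - LSL)/(6*sigma) = (94.1 - 81.3)/(6*1.2400842) = 1.7203
Cpu = (94.1 - 91.7)/(3*1.2400842) = 0.6451
Cpl = (91.7 - 81.3)/(3*1.2400842) = 2.7955
Cpk = min(Cpu, Cpl) = 0.6451

0.6451


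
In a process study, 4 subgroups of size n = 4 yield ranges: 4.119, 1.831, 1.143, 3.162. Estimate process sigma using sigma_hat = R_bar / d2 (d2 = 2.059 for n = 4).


R_bar = (4.119 + 1.831 + 1.143 + 3.162) / 4
R_bar = 10.255 / 4 = 2.56375
sigma_hat = R_bar / d2 = 2.56375 / 2.059 = 1.2451

1.2451


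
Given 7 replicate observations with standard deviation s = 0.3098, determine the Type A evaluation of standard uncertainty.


u_A = s / sqrt(n)
u_A = 0.3098 / sqrt(7)
u_A = 0.3098 / 2.6457513
u_A = 0.1171

0.1171


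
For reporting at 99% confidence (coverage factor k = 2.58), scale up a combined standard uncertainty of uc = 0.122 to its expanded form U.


U = k * uc
U = 2.58 * 0.122
U = 0.3148

0.3148


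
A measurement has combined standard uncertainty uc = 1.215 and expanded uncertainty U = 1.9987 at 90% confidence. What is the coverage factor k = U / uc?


k = U / uc
k = 1.9987 / 1.215
k = 1.645

1.645


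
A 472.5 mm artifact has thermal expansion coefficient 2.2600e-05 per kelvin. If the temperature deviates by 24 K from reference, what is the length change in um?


dL = L * alpha * dT
= 472.5 * 2.2600e-05 * 24
= 0.2562840 mm
dL_um = 0.2562840 * 1000 = 256.2840 um

256.2840


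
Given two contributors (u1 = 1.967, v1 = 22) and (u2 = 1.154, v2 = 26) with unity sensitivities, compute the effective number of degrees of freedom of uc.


uc = sqrt(u1^2 + u2^2) = sqrt(1.967^2 + 1.154^2) = 2.2805274
v_eff = uc^4 / (u1^4/v1 + u2^4/v2)
= 2.2805274^4 / (1.967^4/22 + 1.154^4/26)
= 27.048375 / 0.748658
v_eff = 36.1291

36.1291


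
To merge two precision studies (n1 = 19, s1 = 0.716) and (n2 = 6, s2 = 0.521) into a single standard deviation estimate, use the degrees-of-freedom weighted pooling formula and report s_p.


s_p = sqrt(((n1-1)*s1^2 + (n2-1)*s2^2) / (n1+n2-2))
numerator = (19-1)*0.716^2 + (6-1)*0.521^2 = 9.227808 + 1.357205 = 10.585013
denominator = 19 + 6 - 2 = 23
s_p^2 = 10.585013 / 23 = 0.46021796
s_p = sqrt(0.46021796) = 0.6784

0.6784


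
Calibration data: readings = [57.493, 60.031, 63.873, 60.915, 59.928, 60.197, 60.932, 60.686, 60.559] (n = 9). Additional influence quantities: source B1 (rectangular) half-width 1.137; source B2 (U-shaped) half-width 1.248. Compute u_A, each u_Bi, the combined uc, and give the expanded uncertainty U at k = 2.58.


mean = (57.493 + 60.031 + 63.873 + 60.915 + 59.928 + 60.197 + 60.932 + 60.686 + 60.559) / 9 = 60.51266667
s = sqrt(sum((x - mean)^2)/(n-1)) = 1.6375902
u_A = s / sqrt(n) = 1.6375902 / sqrt(9) = 0.5458634
u_B1 = 1.137 / sqrt(3) = 0.65644726
u_B2 = 1.248 / sqrt(2) = 0.88246926
uc = sqrt(0.5458634^2 + 0.65644726^2 + 0.88246926^2) = 1.2278607
U = k * uc = 2.58 * 1.2278607
U = 3.1679

3.1679


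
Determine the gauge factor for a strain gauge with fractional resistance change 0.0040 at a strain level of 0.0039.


GF = (dR/R) / epsilon
= 0.0040 / 0.0039
= 1.0256

1.0256


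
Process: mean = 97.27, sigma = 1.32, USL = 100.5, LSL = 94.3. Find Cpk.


Cpu = (USL - mean) / (3*sigma) = (100.5 - 97.27) / (3*1.32) = 0.8157
Cpl = (mean - LSL) / (3*sigma) = (97.27 - 94.3) / (3*1.32) = 0.7500
Cpk = min(Cpu, Cpl) = 0.7500

0.7500


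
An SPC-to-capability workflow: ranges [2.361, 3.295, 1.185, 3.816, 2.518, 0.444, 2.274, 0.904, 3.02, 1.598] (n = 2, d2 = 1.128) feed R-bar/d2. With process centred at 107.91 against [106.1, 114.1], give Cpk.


R_bar = (2.361 + 3.295 + 1.185 + 3.816 + 2.518 + 0.444 + 2.274 + 0.904 + 3.02 + 1.598) / 10 = 2.1415
sigma = R_bar / d2 = 2.1415 / 1.128 = 1.8984929
Cp = (USL - LSL)/(6*sigma) = (114.1 - 106.1)/(6*1.8984929) = 0.7023
Cpu = (114.1 - 107.91)/(3*1.8984929) = 1.0868
Cpl = (107.91 - 106.1)/(3*1.8984929) = 0.3178
Cpk = min(Cpu, Cpl) = 0.3178

0.3178


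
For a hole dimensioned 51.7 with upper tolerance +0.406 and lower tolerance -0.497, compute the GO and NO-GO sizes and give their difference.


GO = nominal - lower_tol (smallest hole = maximum material condition)
GO = 51.7 - 0.497 = 51.203
NO-GO = nominal + upper_tol (largest hole = least material condition)
NO-GO = 51.7 + 0.406 = 52.106
spread = NO-GO - GO = 52.106 - 51.203 = 0.9030

0.9030


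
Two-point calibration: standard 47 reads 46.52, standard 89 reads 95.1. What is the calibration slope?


slope = (y2 - y1) / (x2 - x1)
= (95.1 - 46.52) / (89 - 47)
= 48.5800 / 42
= 1.1567

1.1567


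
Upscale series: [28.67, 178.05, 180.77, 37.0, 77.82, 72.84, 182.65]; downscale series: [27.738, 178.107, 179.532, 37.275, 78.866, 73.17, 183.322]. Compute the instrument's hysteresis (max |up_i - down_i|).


|28.67 - 27.738| = 0.9320
|178.05 - 178.107| = 0.0570
|180.77 - 179.532| = 1.2380
|37.0 - 37.275| = 0.2750
|77.82 - 78.866| = 1.0460
|72.84 - 73.17| = 0.3300
|182.65 - 183.322| = 0.6720
hysteresis = max(diffs) = 1.2380

1.2380


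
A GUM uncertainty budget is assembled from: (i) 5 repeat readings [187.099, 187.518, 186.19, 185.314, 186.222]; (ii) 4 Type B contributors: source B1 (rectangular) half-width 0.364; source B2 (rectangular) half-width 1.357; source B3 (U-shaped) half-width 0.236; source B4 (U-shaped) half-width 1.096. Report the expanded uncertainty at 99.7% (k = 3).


mean = (187.099 + 187.518 + 186.19 + 185.314 + 186.222) / 5 = 186.4686
s = sqrt(sum((x - mean)^2)/(n-1)) = 0.86170981
u_A = s / sqrt(n) = 0.86170981 / sqrt(5) = 0.38536834
u_B1 = 0.364 / sqrt(3) = 0.2101555
u_B2 = 1.357 / sqrt(3) = 0.78346432
u_B3 = 0.236 / sqrt(2) = 0.1668772
u_B4 = 1.096 / sqrt(2) = 0.77498903
uc = sqrt(0.38536834^2 + 0.2101555^2 + 0.78346432^2 + 0.1668772^2 + 0.77498903^2) = 1.1978925
U = k * uc = 3 * 1.1978925
U = 3.5937

3.5937


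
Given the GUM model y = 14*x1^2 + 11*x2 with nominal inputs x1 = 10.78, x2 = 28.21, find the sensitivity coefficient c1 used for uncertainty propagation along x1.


y = 14*x1^2 + 11*x2
dy/dx1 = 2*14*x1
Evaluate at x1 = 10.78: c1 = 28 * 10.78
c1 = 301.8400

301.8400


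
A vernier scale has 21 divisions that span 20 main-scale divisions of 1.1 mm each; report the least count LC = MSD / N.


LC = MSD / n_div
= 1.1 / 21
= 0.0524

0.0524


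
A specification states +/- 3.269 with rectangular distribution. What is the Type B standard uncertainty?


u_B = half_width / sqrt(3)
u_B = 3.269 / 1.7320508
u_B = 1.8874

1.8874


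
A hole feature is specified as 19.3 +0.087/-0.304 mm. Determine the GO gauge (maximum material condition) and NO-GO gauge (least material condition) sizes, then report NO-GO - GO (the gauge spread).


GO = nominal - lower_tol (smallest hole = maximum material condition)
GO = 19.3 - 0.304 = 18.996
NO-GO = nominal + upper_tol (largest hole = least material condition)
NO-GO = 19.3 + 0.087 = 19.387
spread = NO-GO - GO = 19.387 - 18.996 = 0.3910

0.3910


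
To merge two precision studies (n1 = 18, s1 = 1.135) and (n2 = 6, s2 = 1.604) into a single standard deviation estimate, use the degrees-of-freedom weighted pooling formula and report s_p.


s_p = sqrt(((n1-1)*s1^2 + (n2-1)*s2^2) / (n1+n2-2))
numerator = (18-1)*1.135^2 + (6-1)*1.604^2 = 21.899825 + 12.86408 = 34.763905
denominator = 18 + 6 - 2 = 22
s_p^2 = 34.763905 / 22 = 1.5801775
s_p = sqrt(1.5801775) = 1.2571

1.2571


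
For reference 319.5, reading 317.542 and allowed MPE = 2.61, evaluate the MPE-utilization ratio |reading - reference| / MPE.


e = indication - reference = 317.542 - 319.5 = -1.9580
|e| = 1.9580
ratio = |e| / MPE = 1.9580 / 2.61
ratio = 0.7502

0.7502


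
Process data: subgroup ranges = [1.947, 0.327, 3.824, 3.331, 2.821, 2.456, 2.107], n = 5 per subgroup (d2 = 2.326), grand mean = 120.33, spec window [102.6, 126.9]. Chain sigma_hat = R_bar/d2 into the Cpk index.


R_bar = (1.947 + 0.327 + 3.824 + 3.331 + 2.821 + 2.456 + 2.107) / 7 = 2.4018571
sigma = R_bar / d2 = 2.4018571 / 2.326 = 1.0326127
Cp = (USL - LSL)/(6*sigma) = (126.9 - 102.6)/(6*1.0326127) = 3.9221
Cpu = (126.9 - 120.33)/(3*1.0326127) = 2.1208
Cpl = (120.33 - 102.6)/(3*1.0326127) = 5.7233
Cpk = min(Cpu, Cpl) = 2.1208

2.1208


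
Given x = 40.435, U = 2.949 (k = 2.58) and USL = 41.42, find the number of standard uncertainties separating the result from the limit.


u = U / k = 2.949 / 2.58 = 1.1430233
margin = |USL - x| = |41.42 - 40.435| = 0.985
z = margin / u = 0.985 / 1.1430233
z = 0.8617

0.8617


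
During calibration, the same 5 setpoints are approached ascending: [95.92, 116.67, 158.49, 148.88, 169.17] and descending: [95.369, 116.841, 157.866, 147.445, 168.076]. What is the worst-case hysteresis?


|95.92 - 95.369| = 0.5510
|116.67 - 116.841| = 0.1710
|158.49 - 157.866| = 0.6240
|148.88 - 147.445| = 1.4350
|169.17 - 168.076| = 1.0940
hysteresis = max(diffs) = 1.4350

1.4350


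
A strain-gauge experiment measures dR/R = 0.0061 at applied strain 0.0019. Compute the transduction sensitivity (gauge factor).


GF = (dR/R) / epsilon
= 0.0061 / 0.0019
= 3.2105

3.2105


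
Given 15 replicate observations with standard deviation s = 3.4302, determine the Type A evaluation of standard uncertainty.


u_A = s / sqrt(n)
u_A = 3.4302 / sqrt(15)
u_A = 3.4302 / 3.8729833
u_A = 0.8857

0.8857


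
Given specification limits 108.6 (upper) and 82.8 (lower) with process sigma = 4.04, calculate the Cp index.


Cp = (USL - LSL) / (6 * sigma)
= (108.6 - 82.8) / (6 * 4.04)
= 25.8000 / 24.2400
= 1.0644

1.0644


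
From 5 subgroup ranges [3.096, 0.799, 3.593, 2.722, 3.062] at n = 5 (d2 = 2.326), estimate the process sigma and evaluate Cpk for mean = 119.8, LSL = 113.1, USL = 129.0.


R_bar = (3.096 + 0.799 + 3.593 + 2.722 + 3.062) / 5 = 2.6544
sigma = R_bar / d2 = 2.6544 / 2.326 = 1.1411866
Cp = (USL - LSL)/(6*sigma) = (129.0 - 113.1)/(6*1.1411866) = 2.3221
Cpu = (129.0 - 119.8)/(3*1.1411866) = 2.6873
Cpl = (119.8 - 113.1)/(3*1.1411866) = 1.9570
Cpk = min(Cpu, Cpl) = 1.9570

1.9570


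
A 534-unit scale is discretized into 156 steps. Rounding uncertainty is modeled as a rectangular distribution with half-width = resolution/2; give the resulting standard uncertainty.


resolution = range / divisions
resolution = 534 / 156 = 3.4230769
u_res = resolution / (2*sqrt(3))
u_res = 3.4230769 / 3.4641016
u_res = 0.9882

0.9882


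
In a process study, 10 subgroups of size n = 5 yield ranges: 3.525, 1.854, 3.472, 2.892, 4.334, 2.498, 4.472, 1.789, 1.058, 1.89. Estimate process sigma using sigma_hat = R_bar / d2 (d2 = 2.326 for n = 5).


R_bar = (3.525 + 1.854 + 3.472 + 2.892 + 4.334 + 2.498 + 4.472 + 1.789 + 1.058 + 1.89) / 10
R_bar = 27.784 / 10 = 2.7784
sigma_hat = R_bar / d2 = 2.7784 / 2.326 = 1.1945

1.1945


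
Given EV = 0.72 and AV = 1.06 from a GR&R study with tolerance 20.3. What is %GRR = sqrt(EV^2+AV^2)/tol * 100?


GRR = sqrt(EV^2 + AV^2) = sqrt(0.72^2 + 1.06^2) = 1.2814055
%GRR = GRR / tol * 100 = 1.2814055 / 20.3 * 100
%GRR = 6.3123

6.3123


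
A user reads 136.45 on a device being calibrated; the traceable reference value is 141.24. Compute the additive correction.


Correction = standard - reading
= 141.24 - 136.45
= 4.7900

4.7900


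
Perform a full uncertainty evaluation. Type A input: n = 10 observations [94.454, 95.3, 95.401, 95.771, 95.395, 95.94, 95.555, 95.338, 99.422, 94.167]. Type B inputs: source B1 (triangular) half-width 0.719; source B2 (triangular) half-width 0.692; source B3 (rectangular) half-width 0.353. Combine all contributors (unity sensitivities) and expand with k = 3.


mean = (94.454 + 95.3 + 95.401 + 95.771 + 95.395 + 95.94 + 95.555 + 95.338 + 99.422 + 94.167) / 10 = 95.6743
s = sqrt(sum((x - mean)^2)/(n-1)) = 1.4262001
u_A = s / sqrt(n) = 1.4262001 / sqrt(10) = 0.45100407
u_B1 = 0.719 / sqrt(6) = 0.29353052
u_B2 = 0.692 / sqrt(6) = 0.28250782
u_B3 = 0.353 / sqrt(3) = 0.20380465
uc = sqrt(0.45100407^2 + 0.29353052^2 + 0.28250782^2 + 0.20380465^2) = 0.64102406
U = k * uc = 3 * 0.64102406
U = 1.9231

1.9231


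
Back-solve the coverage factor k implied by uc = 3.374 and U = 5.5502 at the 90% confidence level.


k = U / uc
k = 5.5502 / 3.374
k = 1.645

1.645


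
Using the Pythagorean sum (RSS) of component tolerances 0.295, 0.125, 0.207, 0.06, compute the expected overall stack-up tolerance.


RSS = sqrt(0.295^2 + 0.125^2 + 0.207^2 + 0.06^2)
= sqrt(0.149099)
= 0.3861

0.3861


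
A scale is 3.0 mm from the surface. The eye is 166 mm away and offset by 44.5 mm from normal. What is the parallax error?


error = h * offset / d
= 3.0 * 44.5 / 166
= 0.8042

0.8042


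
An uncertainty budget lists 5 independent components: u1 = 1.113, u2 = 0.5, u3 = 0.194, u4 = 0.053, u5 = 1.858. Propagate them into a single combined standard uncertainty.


uc = sqrt(1.113^2 + 0.5^2 + 0.194^2 + 0.053^2 + 1.858^2)
uc = sqrt(4.981378)
uc = 2.2319

2.2319


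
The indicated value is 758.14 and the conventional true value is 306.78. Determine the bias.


Systematic error = measured - true
= 758.14 - 306.78
= 451.3600

451.3600


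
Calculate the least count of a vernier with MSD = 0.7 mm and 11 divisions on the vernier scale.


LC = MSD / n_div
= 0.7 / 11
= 0.0636

0.0636


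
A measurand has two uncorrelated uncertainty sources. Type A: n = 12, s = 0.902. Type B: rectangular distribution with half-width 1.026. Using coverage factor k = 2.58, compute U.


u_A = s / sqrt(n) = 0.902 / sqrt(12) = 0.26038497
u_B = half_width / sqrt(3) = 1.026 / sqrt(3) = 0.59236138
uc = sqrt(u_A^2 + u_B^2) = sqrt(0.26038497^2 + 0.59236138^2) = 0.6470644
U = k * uc = 2.58 * 0.6470644
U = 1.6694

1.6694


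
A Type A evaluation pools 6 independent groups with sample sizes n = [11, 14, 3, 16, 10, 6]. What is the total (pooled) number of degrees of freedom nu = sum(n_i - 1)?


nu = sum_i (n_i - 1)
nu = ((11 - 1) + (14 - 1) + (3 - 1) + (16 - 1) + (10 - 1) + (6 - 1))
nu = 10 + 13 + 2 + 15 + 9 + 5
nu = 54

54


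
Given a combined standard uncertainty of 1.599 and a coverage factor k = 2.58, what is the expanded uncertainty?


U = k * uc
U = 2.58 * 1.599
U = 4.1254

4.1254


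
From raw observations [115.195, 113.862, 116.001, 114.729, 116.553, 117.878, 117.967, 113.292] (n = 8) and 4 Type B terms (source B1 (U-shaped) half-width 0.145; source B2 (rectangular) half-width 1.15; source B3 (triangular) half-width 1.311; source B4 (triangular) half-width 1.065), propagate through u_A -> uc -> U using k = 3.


mean = (115.195 + 113.862 + 116.001 + 114.729 + 116.553 + 117.878 + 117.967 + 113.292) / 8 = 115.684625
s = sqrt(sum((x - mean)^2)/(n-1)) = 1.7350943
u_A = s / sqrt(n) = 1.7350943 / sqrt(8) = 0.61344847
u_B1 = 0.145 / sqrt(2) = 0.10253048
u_B2 = 1.15 / sqrt(3) = 0.66395281
u_B3 = 1.311 / sqrt(6) = 0.53521351
u_B4 = 1.065 / sqrt(6) = 0.43478443
uc = sqrt(0.61344847^2 + 0.10253048^2 + 0.66395281^2 + 0.53521351^2 + 0.43478443^2) = 1.1415585
U = k * uc = 3 * 1.1415585
U = 3.4247

3.4247


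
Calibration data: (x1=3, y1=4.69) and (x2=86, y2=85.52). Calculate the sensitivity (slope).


slope = (y2 - y1) / (x2 - x1)
= (85.52 - 4.69) / (86 - 3)
= 80.8300 / 83
= 0.9739

0.9739


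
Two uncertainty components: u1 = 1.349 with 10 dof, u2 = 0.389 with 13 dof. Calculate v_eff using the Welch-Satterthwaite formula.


uc = sqrt(u1^2 + u2^2) = sqrt(1.349^2 + 0.389^2) = 1.4039665
v_eff = uc^4 / (u1^4/v1 + u2^4/v2)
= 1.4039665^4 / (1.349^4/10 + 0.389^4/13)
= 3.8853217 / 0.33292896
v_eff = 11.6701

11.6701


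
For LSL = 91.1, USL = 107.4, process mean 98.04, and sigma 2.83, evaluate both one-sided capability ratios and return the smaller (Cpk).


Cpu = (USL - mean) / (3*sigma) = (107.4 - 98.04) / (3*2.83) = 1.1025
Cpl = (mean - LSL) / (3*sigma) = (98.04 - 91.1) / (3*2.83) = 0.8174
Cpk = min(Cpu, Cpl) = 0.8174

0.8174


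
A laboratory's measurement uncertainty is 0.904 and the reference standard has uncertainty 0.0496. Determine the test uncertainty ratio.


TUR = u_lab / u_ref
= 0.904 / 0.0496
= 18.2258

18.2258


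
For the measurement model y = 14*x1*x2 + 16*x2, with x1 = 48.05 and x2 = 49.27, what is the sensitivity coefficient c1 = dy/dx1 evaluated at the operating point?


y = 14*x1*x2 + 16*x2
dy/dx1 = 14*x2
Evaluate at x2 = 49.27: c1 = 14 * 49.27
c1 = 689.7800

689.7800


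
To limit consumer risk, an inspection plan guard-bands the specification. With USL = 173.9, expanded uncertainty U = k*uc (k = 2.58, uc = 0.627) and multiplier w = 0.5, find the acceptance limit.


U = k * uc = 2.58 * 0.627 = 1.61766
guard band g = w * U = 0.5 * 1.61766 = 0.80883
AL = USL - g = 173.9 - 0.80883
AL = 173.0912

173.0912


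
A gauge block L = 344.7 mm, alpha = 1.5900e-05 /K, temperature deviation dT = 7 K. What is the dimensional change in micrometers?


dL = L * alpha * dT
= 344.7 * 1.5900e-05 * 7
= 0.0383651 mm
dL_um = 0.0383651 * 1000 = 38.3651 um

38.3651


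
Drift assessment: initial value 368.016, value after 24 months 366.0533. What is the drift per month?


rate = (v2 - v1) / months
= (366.0533 - 368.016) / 24
= -1.9627 / 24
= -0.0818

-0.0818


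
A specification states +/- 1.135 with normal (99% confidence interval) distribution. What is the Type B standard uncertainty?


u_B = half_width / 2.576
u_B = 1.135 / 2.576
u_B = 0.4406

0.4406


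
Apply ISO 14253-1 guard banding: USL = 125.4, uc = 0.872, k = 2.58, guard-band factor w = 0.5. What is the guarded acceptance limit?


U = k * uc = 2.58 * 0.872 = 2.24976
guard band g = w * U = 0.5 * 2.24976 = 1.12488
AL = USL - g = 125.4 - 1.12488
AL = 124.2751

124.2751


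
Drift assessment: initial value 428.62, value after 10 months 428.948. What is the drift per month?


rate = (v2 - v1) / months
= (428.948 - 428.62) / 10
= 0.3280 / 10
= 0.0328

0.0328


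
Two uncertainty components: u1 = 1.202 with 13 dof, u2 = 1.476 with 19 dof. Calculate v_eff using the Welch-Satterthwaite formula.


uc = sqrt(u1^2 + u2^2) = sqrt(1.202^2 + 1.476^2) = 1.9035178
v_eff = uc^4 / (u1^4/v1 + u2^4/v2)
= 1.9035178^4 / (1.202^4/13 + 1.476^4/19)
= 13.128883 / 0.41037339
v_eff = 31.9925

31.9925


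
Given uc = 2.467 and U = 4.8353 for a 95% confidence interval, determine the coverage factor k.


k = U / uc
k = 4.8353 / 2.467
k = 1.96

1.96


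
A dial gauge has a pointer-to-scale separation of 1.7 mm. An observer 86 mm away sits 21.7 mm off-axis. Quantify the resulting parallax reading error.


error = h * offset / d
= 1.7 * 21.7 / 86
= 0.4290

0.4290


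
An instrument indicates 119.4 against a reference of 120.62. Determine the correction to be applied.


Correction = standard - reading
= 120.62 - 119.4
= 1.2200

1.2200


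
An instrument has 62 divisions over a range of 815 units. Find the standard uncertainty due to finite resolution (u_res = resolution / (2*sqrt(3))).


resolution = range / divisions
resolution = 815 / 62 = 13.145161
u_res = resolution / (2*sqrt(3))
u_res = 13.145161 / 3.4641016
u_res = 3.7947

3.7947


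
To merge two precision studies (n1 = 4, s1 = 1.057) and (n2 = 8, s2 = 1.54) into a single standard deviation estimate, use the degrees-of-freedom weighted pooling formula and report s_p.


s_p = sqrt(((n1-1)*s1^2 + (n2-1)*s2^2) / (n1+n2-2))
numerator = (4-1)*1.057^2 + (8-1)*1.54^2 = 3.351747 + 16.6012 = 19.952947
denominator = 4 + 8 - 2 = 10
s_p^2 = 19.952947 / 10 = 1.9952947
s_p = sqrt(1.9952947) = 1.4125

1.4125


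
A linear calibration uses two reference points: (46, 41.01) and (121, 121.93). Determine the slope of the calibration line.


slope = (y2 - y1) / (x2 - x1)
= (121.93 - 41.01) / (121 - 46)
= 80.9200 / 75
= 1.0789

1.0789


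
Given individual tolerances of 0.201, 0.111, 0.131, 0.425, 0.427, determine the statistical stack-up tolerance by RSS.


RSS = sqrt(0.201^2 + 0.111^2 + 0.131^2 + 0.425^2 + 0.427^2)
= sqrt(0.432837)
= 0.6579

0.6579


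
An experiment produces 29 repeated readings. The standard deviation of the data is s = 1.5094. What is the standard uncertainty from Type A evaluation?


u_A = s / sqrt(n)
u_A = 1.5094 / sqrt(29)
u_A = 1.5094 / 5.3851648
u_A = 0.2803

0.2803


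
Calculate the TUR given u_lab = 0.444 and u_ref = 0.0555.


TUR = u_lab / u_ref
= 0.444 / 0.0555
= 8.0000

8.0000


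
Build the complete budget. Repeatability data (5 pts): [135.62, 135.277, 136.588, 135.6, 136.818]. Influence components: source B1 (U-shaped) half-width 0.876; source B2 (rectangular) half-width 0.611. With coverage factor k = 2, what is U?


mean = (135.62 + 135.277 + 136.588 + 135.6 + 136.818) / 5 = 135.9806
s = sqrt(sum((x - mean)^2)/(n-1)) = 0.67825423
u_A = s / sqrt(n) = 0.67825423 / sqrt(5) = 0.30332451
u_B1 = 0.876 / sqrt(2) = 0.61942554
u_B2 = 0.611 / sqrt(3) = 0.35276101
uc = sqrt(0.30332451^2 + 0.61942554^2 + 0.35276101^2) = 0.77468322
U = k * uc = 2 * 0.77468322
U = 1.5494

1.5494


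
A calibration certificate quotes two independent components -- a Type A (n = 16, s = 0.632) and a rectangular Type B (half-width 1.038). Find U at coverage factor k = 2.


u_A = s / sqrt(n) = 0.632 / sqrt(16) = 0.158
u_B = half_width / sqrt(3) = 1.038 / sqrt(3) = 0.59928958
uc = sqrt(u_A^2 + u_B^2) = sqrt(0.158^2 + 0.59928958^2) = 0.6197677
U = k * uc = 2 * 0.6197677
U = 1.2395

1.2395


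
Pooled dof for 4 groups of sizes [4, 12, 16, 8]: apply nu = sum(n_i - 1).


nu = sum_i (n_i - 1)
nu = ((4 - 1) + (12 - 1) + (16 - 1) + (8 - 1))
nu = 3 + 11 + 15 + 7
nu = 36

36


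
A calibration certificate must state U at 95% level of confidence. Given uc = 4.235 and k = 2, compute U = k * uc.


U = k * uc
U = 2 * 4.235
U = 8.4700

8.4700


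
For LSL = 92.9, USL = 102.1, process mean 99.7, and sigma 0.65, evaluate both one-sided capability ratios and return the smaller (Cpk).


Cpu = (USL - mean) / (3*sigma) = (102.1 - 99.7) / (3*0.65) = 1.2308
Cpl = (mean - LSL) / (3*sigma) = (99.7 - 92.9) / (3*0.65) = 3.4872
Cpk = min(Cpu, Cpl) = 1.2308

1.2308


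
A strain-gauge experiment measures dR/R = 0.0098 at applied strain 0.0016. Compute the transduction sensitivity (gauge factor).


GF = (dR/R) / epsilon
= 0.0098 / 0.0016
= 6.1250

6.1250


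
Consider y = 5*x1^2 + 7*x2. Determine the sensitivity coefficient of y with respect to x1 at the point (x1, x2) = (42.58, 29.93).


y = 5*x1^2 + 7*x2
dy/dx1 = 2*5*x1
Evaluate at x1 = 42.58: c1 = 10 * 42.58
c1 = 425.8000

425.8000


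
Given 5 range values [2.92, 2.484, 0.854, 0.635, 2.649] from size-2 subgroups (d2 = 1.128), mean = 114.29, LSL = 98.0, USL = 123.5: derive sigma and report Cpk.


R_bar = (2.92 + 2.484 + 0.854 + 0.635 + 2.649) / 5 = 1.9084
sigma = R_bar / d2 = 1.9084 / 1.128 = 1.691844
Cp = (USL - LSL)/(6*sigma) = (123.5 - 98.0)/(6*1.691844) = 2.5121
Cpu = (123.5 - 114.29)/(3*1.691844) = 1.8146
Cpl = (114.29 - 98.0)/(3*1.691844) = 3.2095
Cpk = min(Cpu, Cpl) = 1.8146

1.8146


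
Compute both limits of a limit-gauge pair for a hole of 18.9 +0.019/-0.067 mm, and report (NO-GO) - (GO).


GO = nominal - lower_tol (smallest hole = maximum material condition)
GO = 18.9 - 0.067 = 18.833
NO-GO = nominal + upper_tol (largest hole = least material condition)
NO-GO = 18.9 + 0.019 = 18.919
spread = NO-GO - GO = 18.919 - 18.833 = 0.0860

0.0860


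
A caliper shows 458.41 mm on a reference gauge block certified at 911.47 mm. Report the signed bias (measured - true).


Systematic error = measured - true
= 458.41 - 911.47
= -453.0600

-453.0600


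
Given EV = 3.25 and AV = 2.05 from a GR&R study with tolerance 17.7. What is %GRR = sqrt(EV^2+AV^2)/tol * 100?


GRR = sqrt(EV^2 + AV^2) = sqrt(3.25^2 + 2.05^2) = 3.8425252
%GRR = GRR / tol * 100 = 3.8425252 / 17.7 * 100
%GRR = 21.7092

21.7092


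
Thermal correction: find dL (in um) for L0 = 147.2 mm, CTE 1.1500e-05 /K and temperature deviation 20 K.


dL = L * alpha * dT
= 147.2 * 1.1500e-05 * 20
= 0.0338560 mm
dL_um = 0.0338560 * 1000 = 33.8560 um

33.8560


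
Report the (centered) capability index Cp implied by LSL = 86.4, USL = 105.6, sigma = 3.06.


Cp = (USL - LSL) / (6 * sigma)
= (105.6 - 86.4) / (6 * 3.06)
= 19.2000 / 18.3600
= 1.0458

1.0458


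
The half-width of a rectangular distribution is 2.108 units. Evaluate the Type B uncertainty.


u_B = half_width / sqrt(3)
u_B = 2.108 / 1.7320508
u_B = 1.2171

1.2171


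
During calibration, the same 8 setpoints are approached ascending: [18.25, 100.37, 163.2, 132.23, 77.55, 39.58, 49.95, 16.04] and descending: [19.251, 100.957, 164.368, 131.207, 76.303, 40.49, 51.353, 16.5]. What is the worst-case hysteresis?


|18.25 - 19.251| = 1.0010
|100.37 - 100.957| = 0.5870
|163.2 - 164.368| = 1.1680
|132.23 - 131.207| = 1.0230
|77.55 - 76.303| = 1.2470
|39.58 - 40.49| = 0.9100
|49.95 - 51.353| = 1.4030
|16.04 - 16.5| = 0.4600
hysteresis = max(diffs) = 1.4030

1.4030


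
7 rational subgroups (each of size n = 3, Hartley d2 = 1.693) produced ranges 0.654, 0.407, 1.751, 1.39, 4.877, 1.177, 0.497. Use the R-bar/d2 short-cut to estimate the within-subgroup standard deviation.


R_bar = (0.654 + 0.407 + 1.751 + 1.39 + 4.877 + 1.177 + 0.497) / 7
R_bar = 10.753 / 7 = 1.5361429
sigma_hat = R_bar / d2 = 1.5361429 / 1.693 = 0.9073

0.9073


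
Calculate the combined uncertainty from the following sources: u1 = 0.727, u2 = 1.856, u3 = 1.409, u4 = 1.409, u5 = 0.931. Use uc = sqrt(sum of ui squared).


uc = sqrt(0.727^2 + 1.856^2 + 1.409^2 + 1.409^2 + 0.931^2)
uc = sqrt(8.810588)
uc = 2.9683

2.9683


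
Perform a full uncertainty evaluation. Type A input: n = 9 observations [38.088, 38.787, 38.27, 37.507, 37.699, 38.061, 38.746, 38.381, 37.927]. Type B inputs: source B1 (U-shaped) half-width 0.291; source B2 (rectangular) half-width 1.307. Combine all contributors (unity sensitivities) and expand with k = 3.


mean = (38.088 + 38.787 + 38.27 + 37.507 + 37.699 + 38.061 + 38.746 + 38.381 + 37.927) / 9 = 38.16288889
s = sqrt(sum((x - mean)^2)/(n-1)) = 0.4338195
u_A = s / sqrt(n) = 0.4338195 / sqrt(9) = 0.1446065
u_B1 = 0.291 / sqrt(2) = 0.20576807
u_B2 = 1.307 / sqrt(3) = 0.7545968
uc = sqrt(0.1446065^2 + 0.20576807^2 + 0.7545968^2) = 0.79540422
U = k * uc = 3 * 0.79540422
U = 2.3862

2.3862


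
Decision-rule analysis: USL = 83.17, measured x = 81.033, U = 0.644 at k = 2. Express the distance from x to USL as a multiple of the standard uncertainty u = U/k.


u = U / k = 0.644 / 2 = 0.322
margin = |USL - x| = |83.17 - 81.033| = 2.137
z = margin / u = 2.137 / 0.322
z = 6.6366

6.6366


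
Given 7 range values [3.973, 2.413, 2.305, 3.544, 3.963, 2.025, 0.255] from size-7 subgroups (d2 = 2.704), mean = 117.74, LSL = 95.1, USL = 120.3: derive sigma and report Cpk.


R_bar = (3.973 + 2.413 + 2.305 + 3.544 + 3.963 + 2.025 + 0.255) / 7 = 2.6397143
sigma = R_bar / d2 = 2.6397143 / 2.704 = 0.9762257
Cp = (USL - LSL)/(6*sigma) = (120.3 - 95.1)/(6*0.9762257) = 4.3023
Cpu = (120.3 - 117.74)/(3*0.9762257) = 0.8741
Cpl = (117.74 - 95.1)/(3*0.9762257) = 7.7305
Cpk = min(Cpu, Cpl) = 0.8741

0.8741


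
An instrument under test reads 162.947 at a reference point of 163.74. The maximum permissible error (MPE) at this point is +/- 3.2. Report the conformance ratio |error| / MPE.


e = indication - reference = 162.947 - 163.74 = -0.7930
|e| = 0.7930
ratio = |e| / MPE = 0.7930 / 3.2
ratio = 0.2478

0.2478


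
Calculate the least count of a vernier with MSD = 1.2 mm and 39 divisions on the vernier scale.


LC = MSD / n_div
= 1.2 / 39
= 0.0308

0.0308


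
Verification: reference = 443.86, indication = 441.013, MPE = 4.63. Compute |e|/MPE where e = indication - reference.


e = indication - reference = 441.013 - 443.86 = -2.8470
|e| = 2.8470
ratio = |e| / MPE = 2.8470 / 4.63
ratio = 0.6149

0.6149


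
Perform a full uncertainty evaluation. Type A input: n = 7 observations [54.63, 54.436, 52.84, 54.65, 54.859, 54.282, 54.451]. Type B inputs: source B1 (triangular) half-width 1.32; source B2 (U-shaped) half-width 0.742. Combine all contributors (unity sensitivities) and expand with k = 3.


mean = (54.63 + 54.436 + 52.84 + 54.65 + 54.859 + 54.282 + 54.451) / 7 = 54.30685714
s = sqrt(sum((x - mean)^2)/(n-1)) = 0.67290079
u_A = s / sqrt(n) = 0.67290079 / sqrt(7) = 0.25433259
u_B1 = 1.32 / sqrt(6) = 0.53888774
u_B2 = 0.742 / sqrt(2) = 0.52467323
uc = sqrt(0.25433259^2 + 0.53888774^2 + 0.52467323^2) = 0.79395659
U = k * uc = 3 * 0.79395659
U = 2.3819

2.3819


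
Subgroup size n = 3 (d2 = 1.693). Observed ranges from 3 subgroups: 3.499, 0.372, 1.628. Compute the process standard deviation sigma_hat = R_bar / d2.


R_bar = (3.499 + 0.372 + 1.628) / 3
R_bar = 5.499 / 3 = 1.833
sigma_hat = R_bar / d2 = 1.833 / 1.693 = 1.0827

1.0827


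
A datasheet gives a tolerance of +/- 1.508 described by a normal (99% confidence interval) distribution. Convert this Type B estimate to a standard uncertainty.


u_B = half_width / 2.576
u_B = 1.508 / 2.576
u_B = 0.5854

0.5854


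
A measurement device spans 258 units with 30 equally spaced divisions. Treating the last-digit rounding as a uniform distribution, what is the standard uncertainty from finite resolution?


resolution = range / divisions
resolution = 258 / 30 = 8.6
u_res = resolution / (2*sqrt(3))
u_res = 8.6 / 3.4641016
u_res = 2.4826

2.4826


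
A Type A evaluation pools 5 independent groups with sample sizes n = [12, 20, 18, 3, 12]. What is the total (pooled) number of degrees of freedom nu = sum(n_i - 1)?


nu = sum_i (n_i - 1)
nu = ((12 - 1) + (20 - 1) + (18 - 1) + (3 - 1) + (12 - 1))
nu = 11 + 19 + 17 + 2 + 11
nu = 60

60


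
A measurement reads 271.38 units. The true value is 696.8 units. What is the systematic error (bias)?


Systematic error = measured - true
= 271.38 - 696.8
= -425.4200

-425.4200


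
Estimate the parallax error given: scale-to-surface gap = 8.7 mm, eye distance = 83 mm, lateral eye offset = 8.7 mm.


error = h * offset / d
= 8.7 * 8.7 / 83
= 0.9119

0.9119


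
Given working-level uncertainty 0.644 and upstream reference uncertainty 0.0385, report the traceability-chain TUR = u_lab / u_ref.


TUR = u_lab / u_ref
= 0.644 / 0.0385
= 16.7273

16.7273


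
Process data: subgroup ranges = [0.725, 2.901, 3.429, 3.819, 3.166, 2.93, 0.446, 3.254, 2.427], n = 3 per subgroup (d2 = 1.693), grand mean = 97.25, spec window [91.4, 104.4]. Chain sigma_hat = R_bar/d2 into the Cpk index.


R_bar = (0.725 + 2.901 + 3.429 + 3.819 + 3.166 + 2.93 + 0.446 + 3.254 + 2.427) / 9 = 2.5663333
sigma = R_bar / d2 = 2.5663333 / 1.693 = 1.5158496
Cp = (USL - LSL)/(6*sigma) = (104.4 - 91.4)/(6*1.5158496) = 1.4293
Cpu = (104.4 - 97.25)/(3*1.5158496) = 1.5723
Cpl = (97.25 - 91.4)/(3*1.5158496) = 1.2864
Cpk = min(Cpu, Cpl) = 1.2864

1.2864


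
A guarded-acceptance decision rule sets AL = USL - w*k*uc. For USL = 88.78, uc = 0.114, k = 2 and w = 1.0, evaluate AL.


U = k * uc = 2 * 0.114 = 0.228
guard band g = w * U = 1.0 * 0.228 = 0.228
AL = USL - g = 88.78 - 0.228
AL = 88.5520

88.5520


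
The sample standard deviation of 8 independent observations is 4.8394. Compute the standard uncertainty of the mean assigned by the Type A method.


u_A = s / sqrt(n)
u_A = 4.8394 / sqrt(8)
u_A = 4.8394 / 2.8284271
u_A = 1.7110

1.7110


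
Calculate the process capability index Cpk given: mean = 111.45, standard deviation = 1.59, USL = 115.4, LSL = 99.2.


Cpu = (USL - mean) / (3*sigma) = (115.4 - 111.45) / (3*1.59) = 0.8281
Cpl = (mean - LSL) / (3*sigma) = (111.45 - 99.2) / (3*1.59) = 2.5681
Cpk = min(Cpu, Cpl) = 0.8281

0.8281


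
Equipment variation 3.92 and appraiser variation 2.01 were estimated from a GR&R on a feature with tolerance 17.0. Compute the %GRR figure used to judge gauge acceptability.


GRR = sqrt(EV^2 + AV^2) = sqrt(3.92^2 + 2.01^2) = 4.4052809
%GRR = GRR / tol * 100 = 4.4052809 / 17.0 * 100
%GRR = 25.9134

25.9134


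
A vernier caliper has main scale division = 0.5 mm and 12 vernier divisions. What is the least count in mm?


LC = MSD / n_div
= 0.5 / 12
= 0.0417

0.0417


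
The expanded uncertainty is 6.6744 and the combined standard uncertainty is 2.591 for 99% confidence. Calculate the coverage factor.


k = U / uc
k = 6.6744 / 2.591
k = 2.576

2.576


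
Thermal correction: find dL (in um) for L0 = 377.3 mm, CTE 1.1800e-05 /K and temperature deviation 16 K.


dL = L * alpha * dT
= 377.3 * 1.1800e-05 * 16
= 0.0712342 mm
dL_um = 0.0712342 * 1000 = 71.2342 um

71.2342


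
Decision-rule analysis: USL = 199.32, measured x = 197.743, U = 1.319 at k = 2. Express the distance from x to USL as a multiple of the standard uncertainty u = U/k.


u = U / k = 1.319 / 2 = 0.6595
margin = |USL - x| = |199.32 - 197.743| = 1.577
z = margin / u = 1.577 / 0.6595
z = 2.3912

2.3912


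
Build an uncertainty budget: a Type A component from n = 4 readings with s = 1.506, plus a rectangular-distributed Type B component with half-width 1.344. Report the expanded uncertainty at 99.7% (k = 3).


u_A = s / sqrt(n) = 1.506 / sqrt(4) = 0.753
u_B = half_width / sqrt(3) = 1.344 / sqrt(3) = 0.77595876
uc = sqrt(u_A^2 + u_B^2) = sqrt(0.753^2 + 0.77595876^2) = 1.081259
U = k * uc = 3 * 1.081259
U = 3.2438

3.2438


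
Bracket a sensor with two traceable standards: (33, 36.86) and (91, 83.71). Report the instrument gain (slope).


slope = (y2 - y1) / (x2 - x1)
= (83.71 - 36.86) / (91 - 33)
= 46.8500 / 58
= 0.8078

0.8078


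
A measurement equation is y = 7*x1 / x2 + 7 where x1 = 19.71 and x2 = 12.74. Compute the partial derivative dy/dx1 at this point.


y = 7*x1 / x2 + 7
dy/dx1 = 7/x2
Evaluate at x2 = 12.74: c1 = 7 / 12.74
c1 = 0.5495

0.5495


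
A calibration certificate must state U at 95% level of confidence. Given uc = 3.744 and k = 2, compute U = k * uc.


U = k * uc
U = 2 * 3.744
U = 7.4880

7.4880


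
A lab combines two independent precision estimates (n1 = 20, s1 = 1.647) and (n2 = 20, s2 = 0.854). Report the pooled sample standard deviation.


s_p = sqrt(((n1-1)*s1^2 + (n2-1)*s2^2) / (n1+n2-2))
numerator = (20-1)*1.647^2 + (20-1)*0.854^2 = 51.539571 + 13.857004 = 65.396575
denominator = 20 + 20 - 2 = 38
s_p^2 = 65.396575 / 38 = 1.7209625
s_p = sqrt(1.7209625) = 1.3119

1.3119


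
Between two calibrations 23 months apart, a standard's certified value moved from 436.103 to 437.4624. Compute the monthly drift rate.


rate = (v2 - v1) / months
= (437.4624 - 436.103) / 23
= 1.3594 / 23
= 0.0591

0.0591


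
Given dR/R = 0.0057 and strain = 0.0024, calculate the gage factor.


GF = (dR/R) / epsilon
= 0.0057 / 0.0024
= 2.3750

2.3750


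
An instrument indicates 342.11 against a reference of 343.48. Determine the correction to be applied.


Correction = standard - reading
= 343.48 - 342.11
= 1.3700

1.3700


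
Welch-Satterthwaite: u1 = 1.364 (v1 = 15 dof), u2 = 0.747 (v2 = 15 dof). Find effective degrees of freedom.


uc = sqrt(u1^2 + u2^2) = sqrt(1.364^2 + 0.747^2) = 1.5551543
v_eff = uc^4 / (u1^4/v1 + u2^4/v2)
= 1.5551543^4 / (1.364^4/15 + 0.747^4/15)
= 5.8491659 / 0.25152129
v_eff = 23.2552

23.2552


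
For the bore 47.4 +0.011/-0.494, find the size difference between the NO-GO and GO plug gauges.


GO = nominal - lower_tol (smallest hole = maximum material condition)
GO = 47.4 - 0.494 = 46.906
NO-GO = nominal + upper_tol (largest hole = least material condition)
NO-GO = 47.4 + 0.011 = 47.411
spread = NO-GO - GO = 47.411 - 46.906 = 0.5050

0.5050


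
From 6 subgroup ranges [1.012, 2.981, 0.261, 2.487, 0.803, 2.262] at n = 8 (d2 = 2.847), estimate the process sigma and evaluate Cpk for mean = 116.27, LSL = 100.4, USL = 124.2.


R_bar = (1.012 + 2.981 + 0.261 + 2.487 + 0.803 + 2.262) / 6 = 1.6343333
sigma = R_bar / d2 = 1.6343333 / 2.847 = 0.57405455
Cp = (USL - LSL)/(6*sigma) = (124.2 - 100.4)/(6*0.57405455) = 6.9099
Cpu = (124.2 - 116.27)/(3*0.57405455) = 4.6047
Cpl = (116.27 - 100.4)/(3*0.57405455) = 9.2152
Cpk = min(Cpu, Cpl) = 4.6047

4.6047


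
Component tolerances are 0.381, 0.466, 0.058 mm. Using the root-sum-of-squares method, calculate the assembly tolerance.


RSS = sqrt(0.381^2 + 0.466^2 + 0.058^2)
= sqrt(0.365681)
= 0.6047

0.6047


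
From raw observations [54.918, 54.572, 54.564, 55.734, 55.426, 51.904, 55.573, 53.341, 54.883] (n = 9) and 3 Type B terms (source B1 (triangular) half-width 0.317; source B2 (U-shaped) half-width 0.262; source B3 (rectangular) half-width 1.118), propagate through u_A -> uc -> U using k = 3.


mean = (54.918 + 54.572 + 54.564 + 55.734 + 55.426 + 51.904 + 55.573 + 53.341 + 54.883) / 9 = 54.54611111
s = sqrt(sum((x - mean)^2)/(n-1)) = 1.220943
u_A = s / sqrt(n) = 1.220943 / sqrt(9) = 0.406981
u_B1 = 0.317 / sqrt(6) = 0.12941471
u_B2 = 0.262 / sqrt(2) = 0.18526198
u_B3 = 1.118 / sqrt(3) = 0.6454776
uc = sqrt(0.406981^2 + 0.12941471^2 + 0.18526198^2 + 0.6454776^2) = 0.79582978
U = k * uc = 3 * 0.79582978
U = 2.3875

2.3875


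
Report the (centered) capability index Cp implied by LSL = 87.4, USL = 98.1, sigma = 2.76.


Cp = (USL - LSL) / (6 * sigma)
= (98.1 - 87.4) / (6 * 2.76)
= 10.7000 / 16.5600
= 0.6461

0.6461


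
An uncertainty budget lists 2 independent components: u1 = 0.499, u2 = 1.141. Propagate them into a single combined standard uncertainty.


uc = sqrt(0.499^2 + 1.141^2)
uc = sqrt(1.550882)
uc = 1.2453

1.2453


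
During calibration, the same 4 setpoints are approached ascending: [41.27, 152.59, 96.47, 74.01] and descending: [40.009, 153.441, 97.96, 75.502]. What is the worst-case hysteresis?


|41.27 - 40.009| = 1.2610
|152.59 - 153.441| = 0.8510
|96.47 - 97.96| = 1.4900
|74.01 - 75.502| = 1.4920
hysteresis = max(diffs) = 1.4920

1.4920


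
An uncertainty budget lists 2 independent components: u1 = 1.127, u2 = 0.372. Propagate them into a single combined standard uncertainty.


uc = sqrt(1.127^2 + 0.372^2)
uc = sqrt(1.408513)
uc = 1.1868

1.1868


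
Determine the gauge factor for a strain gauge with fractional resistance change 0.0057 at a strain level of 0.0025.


GF = (dR/R) / epsilon
= 0.0057 / 0.0025
= 2.2800

2.2800


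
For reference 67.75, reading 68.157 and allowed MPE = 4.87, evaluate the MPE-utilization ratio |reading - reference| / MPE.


e = indication - reference = 68.157 - 67.75 = 0.4070
|e| = 0.4070
ratio = |e| / MPE = 0.4070 / 4.87
ratio = 0.0836

0.0836
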